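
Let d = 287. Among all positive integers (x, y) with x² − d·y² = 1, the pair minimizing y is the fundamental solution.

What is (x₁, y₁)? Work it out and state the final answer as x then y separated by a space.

[16; 1,15,1,32] for √287; ℓ=4 ⇒ convergent index 3
k=0  a_k=16  p_k/q_k = 16/1
k=1  a_k=1  p_k/q_k = 17/1
k=2  a_k=15  p_k/q_k = 271/16
k=3  a_k=1  p_k/q_k = 288/17
fundamental: x₁=288, y₁=17  (since 82944 − 287·289 = 1)

288 17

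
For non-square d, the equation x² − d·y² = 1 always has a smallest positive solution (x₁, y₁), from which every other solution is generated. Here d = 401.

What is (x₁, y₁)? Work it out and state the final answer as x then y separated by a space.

d=401: √d = [20; 40] (ℓ=1, odd), read p_1/q_1
i=0: a=20 ⇒ p=20, q=1
i=1: a=40 ⇒ p=801, q=40
→ (801, 40).  Check: 801²=641601, 401·40²=641600, difference 1.

801 40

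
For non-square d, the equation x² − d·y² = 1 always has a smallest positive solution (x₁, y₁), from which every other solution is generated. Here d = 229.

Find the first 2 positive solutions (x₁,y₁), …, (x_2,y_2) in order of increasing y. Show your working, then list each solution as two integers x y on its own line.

5848201 386460
68402909872801 4520191516920

√229 = [15; 7,1,1,7,30, …], period ℓ=5 (odd) → k=9
i=0: a=15 ⇒ p=15, q=1
…
i=2: a=1 ⇒ p=121, q=8
…
i=6: a=7 ⇒ p=362399, q=23948
…
i=8: a=1 ⇒ p=776325, q=51301
i=9: a=7 ⇒ p=5848201, q=386460
fundamental: x₁=5848201, y₁=386460  (since 34201454936401 − 229·149351331600 = 1)
(5848201+386460√229)^2 = 68402909872801 + 4520191516920√229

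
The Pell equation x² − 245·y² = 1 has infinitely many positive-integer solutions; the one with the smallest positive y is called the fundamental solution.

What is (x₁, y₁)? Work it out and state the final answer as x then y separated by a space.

51841 3312

√245 = [15; 1,1,1,7,6,7,1,1,1,30, …], period ℓ=10 (even) → k=9
k=0  a_k=15  p_k/q_k = 15/1
…
k=3  a_k=1  p_k/q_k = 47/3
k=4  a_k=7  p_k/q_k = 360/23
…
k=8  a_k=1  p_k/q_k = 33825/2161
k=9  a_k=1  p_k/q_k = 51841/3312
→ (51841, 3312).  Check: 51841²=2687489281, 245·3312²=2687489280, difference 1.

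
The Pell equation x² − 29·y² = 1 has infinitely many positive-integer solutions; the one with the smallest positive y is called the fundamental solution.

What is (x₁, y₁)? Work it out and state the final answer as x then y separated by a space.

d=29: √d = [5; 2,1,1,2,10] (ℓ=5, odd), read p_9/q_9
k=0  a_k=5  p_k/q_k = 5/1
k=1  a_k=2  p_k/q_k = 11/2
k=2  a_k=1  p_k/q_k = 16/3
…
k=5  a_k=10  p_k/q_k = 727/135
k=6  a_k=2  p_k/q_k = 1524/283
…
k=8  a_k=1  p_k/q_k = 3775/701
k=9  a_k=2  p_k/q_k = 9801/1820
(x₁, y₁) = (9801, 1820);  9801² − 29·1820² = 1 ✓

9801 1820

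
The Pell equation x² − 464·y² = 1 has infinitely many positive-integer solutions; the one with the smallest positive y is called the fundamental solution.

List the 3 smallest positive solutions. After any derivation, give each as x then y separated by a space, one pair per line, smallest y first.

d=464: √d = [21; 1,1,5,1,1,1,5,1,1,42] (ℓ=10, even), read p_9/q_9
i=0: a=21 ⇒ p=21, q=1
…
i=2: a=1 ⇒ p=43, q=2
i=3: a=5 ⇒ p=237, q=11
i=4: a=1 ⇒ p=280, q=13
…
i=6: a=1 ⇒ p=797, q=37
…
i=8: a=1 ⇒ p=5299, q=246
i=9: a=1 ⇒ p=9801, q=455
→ (9801, 455).  Check: 9801²=96059601, 464·455²=96059600, difference 1.
(x_2, y_2) = (9801·9801 + 464·455·455, 9801·455 + 455·9801) = (192119201, 8918910)
(x_3, y_3) = (9801·192119201 + 464·455·8918910, 9801·8918910 + 455·192119201) = (3765920568201, 174828473365)

9801 455
192119201 8918910
3765920568201 174828473365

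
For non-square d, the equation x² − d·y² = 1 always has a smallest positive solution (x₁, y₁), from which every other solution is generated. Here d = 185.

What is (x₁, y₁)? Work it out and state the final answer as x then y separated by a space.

9249 680

√185 → a₀=13, period (1,1,1,1,26); ℓ=5 odd so k=9
i=0: a=13 ⇒ p=13, q=1
i=1: a=1 ⇒ p=14, q=1
…
i=3: a=1 ⇒ p=41, q=3
i=4: a=1 ⇒ p=68, q=5
…
i=6: a=1 ⇒ p=1877, q=138
i=7: a=1 ⇒ p=3686, q=271
i=8: a=1 ⇒ p=5563, q=409
i=9: a=1 ⇒ p=9249, q=680
→ (9249, 680).  Check: 9249²=85544001, 185·680²=85544000, difference 1.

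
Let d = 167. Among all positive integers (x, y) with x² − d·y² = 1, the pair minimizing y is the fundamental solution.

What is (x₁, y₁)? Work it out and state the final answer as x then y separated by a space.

√167 → a₀=12, period (1,11,1,24); ℓ=4 even so k=3
k=0  a_k=12  p_k/q_k = 12/1
…
k=2  a_k=11  p_k/q_k = 155/12
k=3  a_k=1  p_k/q_k = 168/13
→ (168, 13).  Check: 168²=28224, 167·13²=28223, difference 1.

168 13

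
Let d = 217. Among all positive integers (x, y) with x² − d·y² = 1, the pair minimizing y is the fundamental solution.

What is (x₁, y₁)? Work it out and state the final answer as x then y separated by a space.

√217 → a₀=14, period (1,2,1,2,1,…,2,1,28); ℓ=16 even so k=15
k=0  a_k=14  p_k/q_k = 14/1
k=1  a_k=1  p_k/q_k = 15/1
…
k=3  a_k=1  p_k/q_k = 59/4
k=4  a_k=2  p_k/q_k = 162/11
…
k=8  a_k=4  p_k/q_k = 15055/1022
…
k=13  a_k=1  p_k/q_k = 1034361/70217
k=14  a_k=2  p_k/q_k = 2809702/190735
k=15  a_k=1  p_k/q_k = 3844063/260952
fundamental: x₁=3844063, y₁=260952  (since 14776820347969 − 217·68095946304 = 1)

3844063 260952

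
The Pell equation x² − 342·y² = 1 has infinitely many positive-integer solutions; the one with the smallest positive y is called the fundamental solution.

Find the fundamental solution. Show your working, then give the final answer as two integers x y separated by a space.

√342 = [18; 2,36, …], period ℓ=2 (even) → k=1
a_0=18:  p_0=18·1+0=18,  q_0=18·0+1=1
a_1=2:  p_1=2·18+1=37,  q_1=2·1+0=2
fundamental: x₁=37, y₁=2  (since 1369 − 342·4 = 1)

37 2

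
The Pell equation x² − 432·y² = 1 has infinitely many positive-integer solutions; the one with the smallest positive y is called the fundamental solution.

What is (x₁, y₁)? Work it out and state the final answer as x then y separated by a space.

1351 65

[20; 1,3,1,1,1,3,1,40] for √432; ℓ=8 ⇒ convergent index 7
step 0: (20, 1)  from 20·(1,0) + (0,1)
step 1: (21, 1)  from 1·(20,1) + (1,0)
step 2: (83, 4)  from 3·(21,1) + (20,1)
…
step 4: (187, 9)  from 1·(104,5) + (83,4)
step 5: (291, 14)  from 1·(187,9) + (104,5)
step 6: (1060, 51)  from 3·(291,14) + (187,9)
step 7: (1351, 65)  from 1·(1060,51) + (291,14)
→ (1351, 65).  Check: 1351²=1825201, 432·65²=1825200, difference 1.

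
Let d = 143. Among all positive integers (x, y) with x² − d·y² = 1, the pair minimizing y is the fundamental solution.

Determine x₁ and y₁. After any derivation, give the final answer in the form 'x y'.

12 1

√143 → a₀=11, period (1,22); ℓ=2 even so k=1
a_0=11:  p_0=11·1+0=11,  q_0=11·0+1=1
a_1=1:  p_1=1·11+1=12,  q_1=1·1+0=1
(x₁, y₁) = (12, 1);  12² − 143·1² = 1 ✓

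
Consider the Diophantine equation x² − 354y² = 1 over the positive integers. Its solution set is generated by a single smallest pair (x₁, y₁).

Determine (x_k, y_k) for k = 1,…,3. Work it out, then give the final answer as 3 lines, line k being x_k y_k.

[18; 1,4,2,2,18,2,2,4,1,36] for √354; ℓ=10 ⇒ convergent index 9
step 0: (18, 1)  from 18·(1,0) + (0,1)
step 1: (19, 1)  from 1·(18,1) + (1,0)
step 2: (94, 5)  from 4·(19,1) + (18,1)
step 3: (207, 11)  from 2·(94,5) + (19,1)
step 4: (508, 27)  from 2·(207,11) + (94,5)
step 5: (9351, 497)  from 18·(508,27) + (207,11)
step 6: (19210, 1021)  from 2·(9351,497) + (508,27)
…
step 8: (210294, 11177)  from 4·(47771,2539) + (19210,1021)
step 9: (258065, 13716)  from 1·(210294,11177) + (47771,2539)
(x₁, y₁) = (258065, 13716);  258065² − 354·13716² = 1 ✓
(258065+13716√354)^2 = 133195088449 + 7079239080√354
(258065+13716√354)^3 = 68745981000924305 + 3653807666346684√354

258065 13716
133195088449 7079239080
68745981000924305 3653807666346684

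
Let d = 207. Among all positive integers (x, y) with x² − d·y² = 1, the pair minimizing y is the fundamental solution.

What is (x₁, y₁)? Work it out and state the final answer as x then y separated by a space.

[14; 2,1,1,2,1,1,2,28] for √207; ℓ=8 ⇒ convergent index 7
a_0=14:  p_0=14·1+0=14,  q_0=14·0+1=1
a_1=2:  p_1=2·14+1=29,  q_1=2·1+0=2
…
a_3=1:  p_3=1·43+29=72,  q_3=1·3+2=5
…
a_5=1:  p_5=1·187+72=259,  q_5=1·13+5=18
a_6=1:  p_6=1·259+187=446,  q_6=1·18+13=31
a_7=2:  p_7=2·446+259=1151,  q_7=2·31+18=80
→ (1151, 80).  Check: 1151²=1324801, 207·80²=1324800, difference 1.

1151 80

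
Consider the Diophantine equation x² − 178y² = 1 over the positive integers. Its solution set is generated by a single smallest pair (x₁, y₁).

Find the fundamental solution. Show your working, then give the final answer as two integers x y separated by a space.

1601 120

√178 → a₀=13, period (2,1,12,1,2,26); ℓ=6 even so k=5
k=0  a_k=13  p_k/q_k = 13/1
…
k=2  a_k=1  p_k/q_k = 40/3
k=3  a_k=12  p_k/q_k = 507/38
k=4  a_k=1  p_k/q_k = 547/41
k=5  a_k=2  p_k/q_k = 1601/120
(x₁, y₁) = (1601, 120);  1601² − 178·120² = 1 ✓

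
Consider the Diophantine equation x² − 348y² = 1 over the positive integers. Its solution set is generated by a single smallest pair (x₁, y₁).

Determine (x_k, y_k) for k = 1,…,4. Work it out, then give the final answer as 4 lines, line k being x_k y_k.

[18; 1,1,1,8,1,1,1,36] for √348; ℓ=8 ⇒ convergent index 7
i=0: a=18 ⇒ p=18, q=1
i=1: a=1 ⇒ p=19, q=1
…
i=4: a=8 ⇒ p=485, q=26
i=5: a=1 ⇒ p=541, q=29
i=6: a=1 ⇒ p=1026, q=55
i=7: a=1 ⇒ p=1567, q=84
(x₁, y₁) = (1567, 84);  1567² − 348·84² = 1 ✓
(1567+84√348)^2 = 4910977 + 263256√348
(1567+84√348)^3 = 15391000351 + 825044220√348
(1567+84√348)^4 = 48235390189057 + 2585688322224√348

1567 84
4910977 263256
15391000351 825044220
48235390189057 2585688322224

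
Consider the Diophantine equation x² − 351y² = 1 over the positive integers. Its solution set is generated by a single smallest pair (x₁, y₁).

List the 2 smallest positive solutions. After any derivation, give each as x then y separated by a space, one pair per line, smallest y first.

62425 3332
7793761249 416000200

√351 → a₀=18, period (1,2,1,3,2,2,2,3,1,2,1,36); ℓ=12 even so k=11
a_0=18:  p_0=18·1+0=18,  q_0=18·0+1=1
a_1=1:  p_1=1·18+1=19,  q_1=1·1+0=1
…
a_3=1:  p_3=1·56+19=75,  q_3=1·3+1=4
a_4=3:  p_4=3·75+56=281,  q_4=3·4+3=15
a_5=2:  p_5=2·281+75=637,  q_5=2·15+4=34
a_6=2:  p_6=2·637+281=1555,  q_6=2·34+15=83
a_7=2:  p_7=2·1555+637=3747,  q_7=2·83+34=200
a_8=3:  p_8=3·3747+1555=12796,  q_8=3·200+83=683
…
a_10=2:  p_10=2·16543+12796=45882,  q_10=2·883+683=2449
a_11=1:  p_11=1·45882+16543=62425,  q_11=1·2449+883=3332
(x₁, y₁) = (62425, 3332);  62425² − 351·3332² = 1 ✓
(62425+3332√351)^2 = 7793761249 + 416000200√351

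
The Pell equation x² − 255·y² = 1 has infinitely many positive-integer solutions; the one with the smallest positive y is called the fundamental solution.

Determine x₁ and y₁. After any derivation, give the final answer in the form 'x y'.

16 1

√255 → a₀=15, period (1,30); ℓ=2 even so k=1
i=0: a=15 ⇒ p=15, q=1
i=1: a=1 ⇒ p=16, q=1
→ (16, 1).  Check: 16²=256, 255·1²=255, difference 1.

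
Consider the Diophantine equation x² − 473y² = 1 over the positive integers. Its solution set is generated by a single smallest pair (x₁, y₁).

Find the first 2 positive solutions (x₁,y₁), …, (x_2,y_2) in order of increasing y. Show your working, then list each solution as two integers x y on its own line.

87 4
15137 696

d=473: √d = [21; 1,2,1,42] (ℓ=4, even), read p_3/q_3
k=0  a_k=21  p_k/q_k = 21/1
…
k=2  a_k=2  p_k/q_k = 65/3
k=3  a_k=1  p_k/q_k = 87/4
fundamental: x₁=87, y₁=4  (since 7569 − 473·16 = 1)
k=2:  x_2 = 87·87+473·4·4 = 15137,  y_2 = 87·4+4·87 = 696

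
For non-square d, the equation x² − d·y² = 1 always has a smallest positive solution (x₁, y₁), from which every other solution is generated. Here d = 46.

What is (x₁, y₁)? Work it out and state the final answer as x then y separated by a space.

24335 3588

√46 → a₀=6, period (1,3,1,1,2,6,2,1,1,3,1,12); ℓ=12 even so k=11
i=0: a=6 ⇒ p=6, q=1
i=1: a=1 ⇒ p=7, q=1
…
i=4: a=1 ⇒ p=61, q=9
i=5: a=2 ⇒ p=156, q=23
i=6: a=6 ⇒ p=997, q=147
…
i=8: a=1 ⇒ p=3147, q=464
i=9: a=1 ⇒ p=5297, q=781
i=10: a=3 ⇒ p=19038, q=2807
i=11: a=1 ⇒ p=24335, q=3588
→ (24335, 3588).  Check: 24335²=592192225, 46·3588²=592192224, difference 1.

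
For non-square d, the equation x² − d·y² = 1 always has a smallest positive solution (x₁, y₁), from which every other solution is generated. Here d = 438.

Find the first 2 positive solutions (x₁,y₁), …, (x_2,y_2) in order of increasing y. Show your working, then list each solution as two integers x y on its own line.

√438 = [20; 1,12,1,40, …], period ℓ=4 (even) → k=3
step 0: (20, 1)  from 20·(1,0) + (0,1)
…
step 2: (272, 13)  from 12·(21,1) + (20,1)
step 3: (293, 14)  from 1·(272,13) + (21,1)
(x₁, y₁) = (293, 14);  293² − 438·14² = 1 ✓
(293+14√438)^2 = 171697 + 8204√438

293 14
171697 8204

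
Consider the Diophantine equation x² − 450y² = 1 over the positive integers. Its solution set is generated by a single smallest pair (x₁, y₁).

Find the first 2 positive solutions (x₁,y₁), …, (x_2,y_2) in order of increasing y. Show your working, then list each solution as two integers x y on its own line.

19601 924
768398401 36222648

d=450: √d = [21; 4,1,2,4,2,1,4,42] (ℓ=8, even), read p_7/q_7
a_0=21:  p_0=21·1+0=21,  q_0=21·0+1=1
…
a_5=2:  p_5=2·1294+297=2885,  q_5=2·61+14=136
a_6=1:  p_6=1·2885+1294=4179,  q_6=1·136+61=197
a_7=4:  p_7=4·4179+2885=19601,  q_7=4·197+136=924
→ (19601, 924).  Check: 19601²=384199201, 450·924²=384199200, difference 1.
(19601+924√450)^2 = 768398401 + 36222648√450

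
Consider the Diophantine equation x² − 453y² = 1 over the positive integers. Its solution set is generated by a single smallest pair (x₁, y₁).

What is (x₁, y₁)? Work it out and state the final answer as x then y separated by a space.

1653751 77700

√453 = [21; 3,1,1,10,14,10,1,1,3,42, …], period ℓ=10 (even) → k=9
k=0  a_k=21  p_k/q_k = 21/1
…
k=5  a_k=14  p_k/q_k = 22199/1043
…
k=8  a_k=1  p_k/q_k = 469329/22051
k=9  a_k=3  p_k/q_k = 1653751/77700
→ (1653751, 77700).  Check: 1653751²=2734892370001, 453·77700²=2734892370000, difference 1.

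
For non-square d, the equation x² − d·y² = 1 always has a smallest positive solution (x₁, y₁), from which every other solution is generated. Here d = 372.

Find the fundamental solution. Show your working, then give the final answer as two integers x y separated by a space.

12151 630

[19; 3,2,12,2,3,38] for √372; ℓ=6 ⇒ convergent index 5
step 0: (19, 1)  from 19·(1,0) + (0,1)
…
step 3: (1678, 87)  from 12·(135,7) + (58,3)
step 4: (3491, 181)  from 2·(1678,87) + (135,7)
step 5: (12151, 630)  from 3·(3491,181) + (1678,87)
→ (12151, 630).  Check: 12151²=147646801, 372·630²=147646800, difference 1.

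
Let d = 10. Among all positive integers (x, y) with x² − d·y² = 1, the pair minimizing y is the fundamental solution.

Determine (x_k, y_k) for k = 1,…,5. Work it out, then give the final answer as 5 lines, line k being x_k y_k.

d=10: √d = [3; 6] (ℓ=1, odd), read p_1/q_1
step 0: (3, 1)  from 3·(1,0) + (0,1)
step 1: (19, 6)  from 6·(3,1) + (1,0)
fundamental: x₁=19, y₁=6  (since 361 − 10·36 = 1)
(x_2, y_2) = (19·19 + 10·6·6, 19·6 + 6·19) = (721, 228)
(x_3, y_3) = (19·721 + 10·6·228, 19·228 + 6·721) = (27379, 8658)
(x_4, y_4) = (19·27379 + 10·6·8658, 19·8658 + 6·27379) = (1039681, 328776)
(x_5, y_5) = (19·1039681 + 10·6·328776, 19·328776 + 6·1039681) = (39480499, 12484830)

19 6
721 228
27379 8658
1039681 328776
39480499 12484830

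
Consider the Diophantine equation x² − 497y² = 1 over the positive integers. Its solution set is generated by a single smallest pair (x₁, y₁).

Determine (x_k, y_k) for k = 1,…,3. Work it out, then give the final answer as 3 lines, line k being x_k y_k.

√497 → a₀=22, period (3,2,2,5,6,5,2,2,3,44); ℓ=10 even so k=9
i=0: a=22 ⇒ p=22, q=1
i=1: a=3 ⇒ p=67, q=3
i=2: a=2 ⇒ p=156, q=7
i=3: a=2 ⇒ p=379, q=17
i=4: a=5 ⇒ p=2051, q=92
…
i=8: a=2 ⇒ p=352750, q=15823
i=9: a=3 ⇒ p=1201887, q=53912
fundamental: x₁=1201887, y₁=53912  (since 1444532360769 − 497·2906503744 = 1)
k=2:  x_2 = 1201887·1201887+497·53912·53912 = 2889064721537,  y_2 = 1201887·53912+53912·1201887 = 129592263888
k=3:  x_3 = 1201887·2889064721537+497·53912·129592263888 = 6944658661946678751,  y_3 = 1201887·129592263888+53912·2889064721537 = 311510514535059400

1201887 53912
2889064721537 129592263888
6944658661946678751 311510514535059400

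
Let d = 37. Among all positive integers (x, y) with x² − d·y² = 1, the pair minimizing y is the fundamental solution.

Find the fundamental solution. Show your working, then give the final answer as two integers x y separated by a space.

73 12

√37 = [6; 12, …], period ℓ=1 (odd) → k=1
a_0=6:  p_0=6·1+0=6,  q_0=6·0+1=1
a_1=12:  p_1=12·6+1=73,  q_1=12·1+0=12
fundamental: x₁=73, y₁=12  (since 5329 − 37·144 = 1)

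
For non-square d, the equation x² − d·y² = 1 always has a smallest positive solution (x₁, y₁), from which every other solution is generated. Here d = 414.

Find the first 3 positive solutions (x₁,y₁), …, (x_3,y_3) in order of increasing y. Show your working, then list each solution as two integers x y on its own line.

[20; 2,1,7,2,7,1,2,40] for √414; ℓ=8 ⇒ convergent index 7
k=0  a_k=20  p_k/q_k = 20/1
k=1  a_k=2  p_k/q_k = 41/2
…
k=3  a_k=7  p_k/q_k = 468/23
k=4  a_k=2  p_k/q_k = 997/49
…
k=6  a_k=1  p_k/q_k = 8444/415
k=7  a_k=2  p_k/q_k = 24335/1196
fundamental: x₁=24335, y₁=1196  (since 592192225 − 414·1430416 = 1)
k=2:  x_2 = 24335·24335+414·1196·1196 = 1184384449,  y_2 = 24335·1196+1196·24335 = 58209320
k=3:  x_3 = 24335·1184384449+414·1196·58209320 = 57643991108495,  y_3 = 24335·58209320+1196·1184384449 = 2833047603204

24335 1196
1184384449 58209320
57643991108495 2833047603204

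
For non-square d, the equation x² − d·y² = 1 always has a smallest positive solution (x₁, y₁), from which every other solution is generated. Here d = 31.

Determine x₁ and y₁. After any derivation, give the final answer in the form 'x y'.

√31 → a₀=5, period (1,1,3,5,3,1,1,10); ℓ=8 even so k=7
step 0: (5, 1)  from 5·(1,0) + (0,1)
step 1: (6, 1)  from 1·(5,1) + (1,0)
step 2: (11, 2)  from 1·(6,1) + (5,1)
step 3: (39, 7)  from 3·(11,2) + (6,1)
step 4: (206, 37)  from 5·(39,7) + (11,2)
step 5: (657, 118)  from 3·(206,37) + (39,7)
step 6: (863, 155)  from 1·(657,118) + (206,37)
step 7: (1520, 273)  from 1·(863,155) + (657,118)
(x₁, y₁) = (1520, 273);  1520² − 31·273² = 1 ✓

1520 273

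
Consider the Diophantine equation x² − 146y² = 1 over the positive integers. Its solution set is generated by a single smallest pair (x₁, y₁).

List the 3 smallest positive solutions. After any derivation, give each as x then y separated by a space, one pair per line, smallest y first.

145 12
42049 3480
12194065 1009188

[12; 12,24] for √146; ℓ=2 ⇒ convergent index 1
k=0  a_k=12  p_k/q_k = 12/1
k=1  a_k=12  p_k/q_k = 145/12
fundamental: x₁=145, y₁=12  (since 21025 − 146·144 = 1)
(x_2, y_2) = (145·145 + 146·12·12, 145·12 + 12·145) = (42049, 3480)
(x_3, y_3) = (145·42049 + 146·12·3480, 145·3480 + 12·42049) = (12194065, 1009188)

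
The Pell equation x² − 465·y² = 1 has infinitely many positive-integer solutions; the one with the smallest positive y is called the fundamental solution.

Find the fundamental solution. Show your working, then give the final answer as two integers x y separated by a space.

15871 736

[21; 1,1,3,2,2,2,3,1,1,42] for √465; ℓ=10 ⇒ convergent index 9
a_0=21:  p_0=21·1+0=21,  q_0=21·0+1=1
…
a_2=1:  p_2=1·22+21=43,  q_2=1·1+1=2
…
a_8=1:  p_8=1·6922+2027=8949,  q_8=1·321+94=415
a_9=1:  p_9=1·8949+6922=15871,  q_9=1·415+321=736
(x₁, y₁) = (15871, 736);  15871² − 465·736² = 1 ✓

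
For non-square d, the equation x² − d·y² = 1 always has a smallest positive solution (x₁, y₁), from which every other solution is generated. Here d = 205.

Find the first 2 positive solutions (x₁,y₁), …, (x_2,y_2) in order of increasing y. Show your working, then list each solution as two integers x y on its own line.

39689 2772
3150433441 220035816

√205 = [14; 3,6,1,4,1,6,3,28, …], period ℓ=8 (even) → k=7
step 0: (14, 1)  from 14·(1,0) + (0,1)
step 1: (43, 3)  from 3·(14,1) + (1,0)
step 2: (272, 19)  from 6·(43,3) + (14,1)
…
step 4: (1532, 107)  from 4·(315,22) + (272,19)
step 5: (1847, 129)  from 1·(1532,107) + (315,22)
step 6: (12614, 881)  from 6·(1847,129) + (1532,107)
step 7: (39689, 2772)  from 3·(12614,881) + (1847,129)
fundamental: x₁=39689, y₁=2772  (since 1575216721 − 205·7683984 = 1)
k=2:  x_2 = 39689·39689+205·2772·2772 = 3150433441,  y_2 = 39689·2772+2772·39689 = 220035816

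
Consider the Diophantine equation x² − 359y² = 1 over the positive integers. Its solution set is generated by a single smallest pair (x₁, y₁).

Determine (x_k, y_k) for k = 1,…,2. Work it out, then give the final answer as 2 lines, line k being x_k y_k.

360 19
259199 13680

√359 → a₀=18, period (1,17,1,36); ℓ=4 even so k=3
i=0: a=18 ⇒ p=18, q=1
…
i=2: a=17 ⇒ p=341, q=18
i=3: a=1 ⇒ p=360, q=19
(x₁, y₁) = (360, 19);  360² − 359·19² = 1 ✓
n=2: (360,19)∘(360,19) = (360·360+359·19·19, 360·19+19·360) = (259199,13680)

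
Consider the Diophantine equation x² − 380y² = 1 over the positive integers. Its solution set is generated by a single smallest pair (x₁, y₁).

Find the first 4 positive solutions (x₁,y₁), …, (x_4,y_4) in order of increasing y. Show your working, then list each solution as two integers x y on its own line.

d=380: √d = [19; 2,38] (ℓ=2, even), read p_1/q_1
i=0: a=19 ⇒ p=19, q=1
i=1: a=2 ⇒ p=39, q=2
fundamental: x₁=39, y₁=2  (since 1521 − 380·4 = 1)
(x_2, y_2) = (39·39 + 380·2·2, 39·2 + 2·39) = (3041, 156)
(x_3, y_3) = (39·3041 + 380·2·156, 39·156 + 2·3041) = (237159, 12166)
(x_4, y_4) = (39·237159 + 380·2·12166, 39·12166 + 2·237159) = (18495361, 948792)

39 2
3041 156
237159 12166
18495361 948792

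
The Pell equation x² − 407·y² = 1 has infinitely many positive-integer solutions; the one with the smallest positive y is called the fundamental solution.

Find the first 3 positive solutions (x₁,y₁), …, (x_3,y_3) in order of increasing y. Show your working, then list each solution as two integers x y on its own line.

2663 132
14183137 703032
75539384999 3744348300

√407 = [20; 5,1,2,1,5,40, …], period ℓ=6 (even) → k=5
k=0  a_k=20  p_k/q_k = 20/1
k=1  a_k=5  p_k/q_k = 101/5
…
k=4  a_k=1  p_k/q_k = 464/23
k=5  a_k=5  p_k/q_k = 2663/132
→ (2663, 132).  Check: 2663²=7091569, 407·132²=7091568, difference 1.
n=2: (2663,132)∘(2663,132) = (2663·2663+407·132·132, 2663·132+132·2663) = (14183137,703032)
n=3: (14183137,703032)∘(2663,132) = (2663·14183137+407·132·703032, 2663·703032+132·14183137) = (75539384999,3744348300)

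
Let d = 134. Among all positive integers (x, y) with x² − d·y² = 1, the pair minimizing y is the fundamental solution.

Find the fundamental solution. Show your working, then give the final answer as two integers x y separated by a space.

√134 = [11; 1,1,2,1,3,…,1,1,22, …], period ℓ=14 (even) → k=13
i=0: a=11 ⇒ p=11, q=1
…
i=3: a=2 ⇒ p=58, q=5
…
i=5: a=3 ⇒ p=301, q=26
i=6: a=1 ⇒ p=382, q=33
i=7: a=10 ⇒ p=4121, q=356
…
i=9: a=3 ⇒ p=17630, q=1523
…
i=11: a=2 ⇒ p=61896, q=5347
i=12: a=1 ⇒ p=84029, q=7259
i=13: a=1 ⇒ p=145925, q=12606
→ (145925, 12606).  Check: 145925²=21294105625, 134·12606²=21294105624, difference 1.

145925 12606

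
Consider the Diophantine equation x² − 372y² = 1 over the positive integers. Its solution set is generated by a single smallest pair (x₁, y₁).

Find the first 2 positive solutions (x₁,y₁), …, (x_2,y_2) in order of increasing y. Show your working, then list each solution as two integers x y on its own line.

12151 630
295293601 15310260

√372 = [19; 3,2,12,2,3,38, …], period ℓ=6 (even) → k=5
i=0: a=19 ⇒ p=19, q=1
i=1: a=3 ⇒ p=58, q=3
i=2: a=2 ⇒ p=135, q=7
i=3: a=12 ⇒ p=1678, q=87
i=4: a=2 ⇒ p=3491, q=181
i=5: a=3 ⇒ p=12151, q=630
→ (12151, 630).  Check: 12151²=147646801, 372·630²=147646800, difference 1.
k=2:  x_2 = 12151·12151+372·630·630 = 295293601,  y_2 = 12151·630+630·12151 = 15310260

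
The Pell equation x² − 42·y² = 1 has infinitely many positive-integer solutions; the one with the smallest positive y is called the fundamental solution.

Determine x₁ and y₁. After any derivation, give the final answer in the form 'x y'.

d=42: √d = [6; 2,12] (ℓ=2, even), read p_1/q_1
step 0: (6, 1)  from 6·(1,0) + (0,1)
step 1: (13, 2)  from 2·(6,1) + (1,0)
(x₁, y₁) = (13, 2);  13² − 42·2² = 1 ✓

13 2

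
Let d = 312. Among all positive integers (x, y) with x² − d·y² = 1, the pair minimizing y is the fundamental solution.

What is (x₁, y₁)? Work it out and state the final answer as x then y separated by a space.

[17; 1,1,1,34] for √312; ℓ=4 ⇒ convergent index 3
k=0  a_k=17  p_k/q_k = 17/1
…
k=2  a_k=1  p_k/q_k = 35/2
k=3  a_k=1  p_k/q_k = 53/3
(x₁, y₁) = (53, 3);  53² − 312·3² = 1 ✓

53 3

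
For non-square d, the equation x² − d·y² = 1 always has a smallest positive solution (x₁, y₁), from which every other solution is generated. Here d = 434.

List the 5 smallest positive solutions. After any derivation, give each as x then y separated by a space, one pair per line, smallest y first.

√434 = [20; 1,4,1,40, …], period ℓ=4 (even) → k=3
a_0=20:  p_0=20·1+0=20,  q_0=20·0+1=1
a_1=1:  p_1=1·20+1=21,  q_1=1·1+0=1
a_2=4:  p_2=4·21+20=104,  q_2=4·1+1=5
a_3=1:  p_3=1·104+21=125,  q_3=1·5+1=6
→ (125, 6).  Check: 125²=15625, 434·6²=15624, difference 1.
k=2:  x_2 = 125·125+434·6·6 = 31249,  y_2 = 125·6+6·125 = 1500
k=3:  x_3 = 125·31249+434·6·1500 = 7812125,  y_3 = 125·1500+6·31249 = 374994
k=4:  x_4 = 125·7812125+434·6·374994 = 1953000001,  y_4 = 125·374994+6·7812125 = 93747000
k=5:  x_5 = 125·1953000001+434·6·93747000 = 488242188125,  y_5 = 125·93747000+6·1953000001 = 23436375006

125 6
31249 1500
7812125 374994
1953000001 93747000
488242188125 23436375006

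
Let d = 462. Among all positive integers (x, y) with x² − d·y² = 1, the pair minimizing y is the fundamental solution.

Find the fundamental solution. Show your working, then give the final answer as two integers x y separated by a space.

43 2

√462 = [21; 2,42, …], period ℓ=2 (even) → k=1
step 0: (21, 1)  from 21·(1,0) + (0,1)
step 1: (43, 2)  from 2·(21,1) + (1,0)
(x₁, y₁) = (43, 2);  43² − 462·2² = 1 ✓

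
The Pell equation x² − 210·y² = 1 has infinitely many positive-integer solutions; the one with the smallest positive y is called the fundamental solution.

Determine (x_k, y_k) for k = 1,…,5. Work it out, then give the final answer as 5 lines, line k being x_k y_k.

29 2
1681 116
97469 6726
5651521 389992
327690749 22612810

d=210: √d = [14; 2,28] (ℓ=2, even), read p_1/q_1
a_0=14:  p_0=14·1+0=14,  q_0=14·0+1=1
a_1=2:  p_1=2·14+1=29,  q_1=2·1+0=2
fundamental: x₁=29, y₁=2  (since 841 − 210·4 = 1)
(29+2√210)^2 = 1681 + 116√210
(29+2√210)^3 = 97469 + 6726√210
(29+2√210)^4 = 5651521 + 389992√210
(29+2√210)^5 = 327690749 + 22612810√210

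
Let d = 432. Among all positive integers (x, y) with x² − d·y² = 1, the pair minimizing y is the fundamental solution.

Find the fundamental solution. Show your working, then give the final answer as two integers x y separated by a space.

1351 65

d=432: √d = [20; 1,3,1,1,1,3,1,40] (ℓ=8, even), read p_7/q_7
a_0=20:  p_0=20·1+0=20,  q_0=20·0+1=1
a_1=1:  p_1=1·20+1=21,  q_1=1·1+0=1
a_2=3:  p_2=3·21+20=83,  q_2=3·1+1=4
…
a_4=1:  p_4=1·104+83=187,  q_4=1·5+4=9
…
a_6=3:  p_6=3·291+187=1060,  q_6=3·14+9=51
a_7=1:  p_7=1·1060+291=1351,  q_7=1·51+14=65
→ (1351, 65).  Check: 1351²=1825201, 432·65²=1825200, difference 1.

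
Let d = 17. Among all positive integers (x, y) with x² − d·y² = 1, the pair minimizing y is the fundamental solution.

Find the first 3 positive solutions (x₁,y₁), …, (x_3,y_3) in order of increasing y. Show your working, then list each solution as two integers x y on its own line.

33 8
2177 528
143649 34840

√17 → a₀=4, period (8); ℓ=1 odd so k=1
step 0: (4, 1)  from 4·(1,0) + (0,1)
step 1: (33, 8)  from 8·(4,1) + (1,0)
(x₁, y₁) = (33, 8);  33² − 17·8² = 1 ✓
(33+8√17)^2 = 2177 + 528√17
(33+8√17)^3 = 143649 + 34840√17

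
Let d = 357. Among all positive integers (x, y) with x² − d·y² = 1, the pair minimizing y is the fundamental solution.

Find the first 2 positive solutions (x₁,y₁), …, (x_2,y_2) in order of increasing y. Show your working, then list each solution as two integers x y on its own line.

3401 180
23133601 1224360

d=357: √d = [18; 1,8,2,8,1,36] (ℓ=6, even), read p_5/q_5
i=0: a=18 ⇒ p=18, q=1
…
i=2: a=8 ⇒ p=170, q=9
…
i=4: a=8 ⇒ p=3042, q=161
i=5: a=1 ⇒ p=3401, q=180
fundamental: x₁=3401, y₁=180  (since 11566801 − 357·32400 = 1)
n=2: (3401,180)∘(3401,180) = (3401·3401+357·180·180, 3401·180+180·3401) = (23133601,1224360)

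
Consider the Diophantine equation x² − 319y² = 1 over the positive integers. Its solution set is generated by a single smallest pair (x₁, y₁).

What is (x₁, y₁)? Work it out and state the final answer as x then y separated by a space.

12901780 722361

[17; 1,6,5,1,4,…,6,1,34] for √319; ℓ=14 ⇒ convergent index 13
i=0: a=17 ⇒ p=17, q=1
i=1: a=1 ⇒ p=18, q=1
…
i=3: a=5 ⇒ p=643, q=36
i=4: a=1 ⇒ p=768, q=43
…
i=8: a=3 ⇒ p=58797, q=3292
i=9: a=4 ⇒ p=250816, q=14043
…
i=12: a=6 ⇒ p=11102899, q=621643
i=13: a=1 ⇒ p=12901780, q=722361
fundamental: x₁=12901780, y₁=722361  (since 166455927168400 − 319·521805414321 = 1)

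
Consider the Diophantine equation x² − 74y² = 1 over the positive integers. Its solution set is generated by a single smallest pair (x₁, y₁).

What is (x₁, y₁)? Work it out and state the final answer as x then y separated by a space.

3699 430

[8; 1,1,1,1,16] for √74; ℓ=5 ⇒ convergent index 9
a_0=8:  p_0=8·1+0=8,  q_0=8·0+1=1
a_1=1:  p_1=1·8+1=9,  q_1=1·1+0=1
…
a_8=1:  p_8=1·1471+757=2228,  q_8=1·171+88=259
a_9=1:  p_9=1·2228+1471=3699,  q_9=1·259+171=430
fundamental: x₁=3699, y₁=430  (since 13682601 − 74·184900 = 1)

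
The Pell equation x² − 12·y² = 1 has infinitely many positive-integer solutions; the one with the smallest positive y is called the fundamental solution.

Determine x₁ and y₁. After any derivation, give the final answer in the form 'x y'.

7 2

d=12: √d = [3; 2,6] (ℓ=2, even), read p_1/q_1
k=0  a_k=3  p_k/q_k = 3/1
k=1  a_k=2  p_k/q_k = 7/2
fundamental: x₁=7, y₁=2  (since 49 − 12·4 = 1)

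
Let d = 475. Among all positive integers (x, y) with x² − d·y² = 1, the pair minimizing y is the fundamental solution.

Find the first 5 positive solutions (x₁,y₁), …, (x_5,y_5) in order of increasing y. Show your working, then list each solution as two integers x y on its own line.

d=475: √d = [21; 1,3,1,6,2,6,1,3,1,42] (ℓ=10, even), read p_9/q_9
a_0=21:  p_0=21·1+0=21,  q_0=21·0+1=1
…
a_3=1:  p_3=1·87+22=109,  q_3=1·4+1=5
…
a_8=3:  p_8=3·11878+10287=45921,  q_8=3·545+472=2107
a_9=1:  p_9=1·45921+11878=57799,  q_9=1·2107+545=2652
(x₁, y₁) = (57799, 2652);  57799² − 475·2652² = 1 ✓
n=2: (57799,2652)∘(57799,2652) = (57799·57799+475·2652·2652, 57799·2652+2652·57799) = (6681448801,306565896)
n=3: (6681448801,306565896)∘(57799,2652) = (57799·6681448801+475·2652·306565896, 57799·306565896+2652·6681448801) = (772362118440199,35438404443156)
n=4: (772362118440199,35438404443156)∘(57799,2652) = (57799·772362118440199+475·2652·35438404443156, 57799·35438404443156+2652·772362118440199) = (89283516160768675201,4096608676513381392)
n=5: (89283516160768675201,4096608676513381392)∘(57799,2652) = (57799·89283516160768675201+475·2652·4096608676513381392, 57799·4096608676513381392+2652·89283516160768675201) = (10320995900380175197444999,473559769752155457709260)

57799 2652
6681448801 306565896
772362118440199 35438404443156
89283516160768675201 4096608676513381392
10320995900380175197444999 473559769752155457709260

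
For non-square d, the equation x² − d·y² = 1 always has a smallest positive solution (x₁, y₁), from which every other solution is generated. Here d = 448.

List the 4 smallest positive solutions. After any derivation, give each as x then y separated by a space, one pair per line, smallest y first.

127 6
32257 1524
8193151 387090
2081028097 98319336

d=448: √d = [21; 6,42] (ℓ=2, even), read p_1/q_1
step 0: (21, 1)  from 21·(1,0) + (0,1)
step 1: (127, 6)  from 6·(21,1) + (1,0)
(x₁, y₁) = (127, 6);  127² − 448·6² = 1 ✓
k=2:  x_2 = 127·127+448·6·6 = 32257,  y_2 = 127·6+6·127 = 1524
k=3:  x_3 = 127·32257+448·6·1524 = 8193151,  y_3 = 127·1524+6·32257 = 387090
k=4:  x_4 = 127·8193151+448·6·387090 = 2081028097,  y_4 = 127·387090+6·8193151 = 98319336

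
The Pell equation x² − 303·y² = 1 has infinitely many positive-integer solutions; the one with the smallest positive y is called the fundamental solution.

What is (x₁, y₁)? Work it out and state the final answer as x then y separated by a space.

[17; 2,2,5,2,2,34] for √303; ℓ=6 ⇒ convergent index 5
step 0: (17, 1)  from 17·(1,0) + (0,1)
step 1: (35, 2)  from 2·(17,1) + (1,0)
…
step 4: (1027, 59)  from 2·(470,27) + (87,5)
step 5: (2524, 145)  from 2·(1027,59) + (470,27)
(x₁, y₁) = (2524, 145);  2524² − 303·145² = 1 ✓

2524 145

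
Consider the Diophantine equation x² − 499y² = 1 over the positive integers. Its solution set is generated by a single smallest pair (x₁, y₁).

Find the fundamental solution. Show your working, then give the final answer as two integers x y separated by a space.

4490 201

√499 = [22; 2,1,21,1,2,44, …], period ℓ=6 (even) → k=5
step 0: (22, 1)  from 22·(1,0) + (0,1)
step 1: (45, 2)  from 2·(22,1) + (1,0)
…
step 3: (1452, 65)  from 21·(67,3) + (45,2)
step 4: (1519, 68)  from 1·(1452,65) + (67,3)
step 5: (4490, 201)  from 2·(1519,68) + (1452,65)
(x₁, y₁) = (4490, 201);  4490² − 499·201² = 1 ✓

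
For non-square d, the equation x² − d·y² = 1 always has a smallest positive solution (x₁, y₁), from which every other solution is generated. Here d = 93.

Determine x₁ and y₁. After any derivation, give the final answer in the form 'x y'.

12151 1260

d=93: √d = [9; 1,1,1,4,6,4,1,1,1,18] (ℓ=10, even), read p_9/q_9
k=0  a_k=9  p_k/q_k = 9/1
…
k=2  a_k=1  p_k/q_k = 19/2
…
k=6  a_k=4  p_k/q_k = 3491/362
…
k=8  a_k=1  p_k/q_k = 7821/811
k=9  a_k=1  p_k/q_k = 12151/1260
→ (12151, 1260).  Check: 12151²=147646801, 93·1260²=147646800, difference 1.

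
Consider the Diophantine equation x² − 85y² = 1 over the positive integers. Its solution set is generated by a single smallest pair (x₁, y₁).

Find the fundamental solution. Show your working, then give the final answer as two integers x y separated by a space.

√85 → a₀=9, period (4,1,1,4,18); ℓ=5 odd so k=9
a_0=9:  p_0=9·1+0=9,  q_0=9·0+1=1
a_1=4:  p_1=4·9+1=37,  q_1=4·1+0=4
…
a_3=1:  p_3=1·46+37=83,  q_3=1·5+4=9
a_4=4:  p_4=4·83+46=378,  q_4=4·9+5=41
a_5=18:  p_5=18·378+83=6887,  q_5=18·41+9=747
a_6=4:  p_6=4·6887+378=27926,  q_6=4·747+41=3029
…
a_8=1:  p_8=1·34813+27926=62739,  q_8=1·3776+3029=6805
a_9=4:  p_9=4·62739+34813=285769,  q_9=4·6805+3776=30996
(x₁, y₁) = (285769, 30996);  285769² − 85·30996² = 1 ✓

285769 30996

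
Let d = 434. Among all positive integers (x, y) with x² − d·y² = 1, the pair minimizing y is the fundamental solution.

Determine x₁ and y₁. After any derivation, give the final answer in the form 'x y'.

125 6

√434 = [20; 1,4,1,40, …], period ℓ=4 (even) → k=3
k=0  a_k=20  p_k/q_k = 20/1
k=1  a_k=1  p_k/q_k = 21/1
k=2  a_k=4  p_k/q_k = 104/5
k=3  a_k=1  p_k/q_k = 125/6
fundamental: x₁=125, y₁=6  (since 15625 − 434·36 = 1)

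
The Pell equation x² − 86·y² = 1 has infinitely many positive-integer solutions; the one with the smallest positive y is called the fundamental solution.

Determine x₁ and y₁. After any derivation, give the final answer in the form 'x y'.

d=86: √d = [9; 3,1,1,1,8,1,1,1,3,18] (ℓ=10, even), read p_9/q_9
k=0  a_k=9  p_k/q_k = 9/1
k=1  a_k=3  p_k/q_k = 28/3
…
k=3  a_k=1  p_k/q_k = 65/7
k=4  a_k=1  p_k/q_k = 102/11
…
k=6  a_k=1  p_k/q_k = 983/106
k=7  a_k=1  p_k/q_k = 1864/201
k=8  a_k=1  p_k/q_k = 2847/307
k=9  a_k=3  p_k/q_k = 10405/1122
fundamental: x₁=10405, y₁=1122  (since 108264025 − 86·1258884 = 1)

10405 1122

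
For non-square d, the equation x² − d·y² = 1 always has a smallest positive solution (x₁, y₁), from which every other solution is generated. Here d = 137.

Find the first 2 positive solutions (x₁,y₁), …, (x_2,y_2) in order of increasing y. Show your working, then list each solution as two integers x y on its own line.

6083073 519712
74007554246657 6322892069952

√137 → a₀=11, period (1,2,2,1,1,2,2,1,22); ℓ=9 odd so k=17
a_0=11:  p_0=11·1+0=11,  q_0=11·0+1=1
…
a_2=2:  p_2=2·12+11=35,  q_2=2·1+1=3
a_3=2:  p_3=2·35+12=82,  q_3=2·3+1=7
a_4=1:  p_4=1·82+35=117,  q_4=1·7+3=10
a_5=1:  p_5=1·117+82=199,  q_5=1·10+7=17
…
a_7=2:  p_7=2·515+199=1229,  q_7=2·44+17=105
…
a_10=1:  p_10=1·39597+1744=41341,  q_10=1·3383+149=3532
a_11=2:  p_11=2·41341+39597=122279,  q_11=2·3532+3383=10447
…
a_13=1:  p_13=1·285899+122279=408178,  q_13=1·24426+10447=34873
a_14=1:  p_14=1·408178+285899=694077,  q_14=1·34873+24426=59299
a_15=2:  p_15=2·694077+408178=1796332,  q_15=2·59299+34873=153471
a_16=2:  p_16=2·1796332+694077=4286741,  q_16=2·153471+59299=366241
a_17=1:  p_17=1·4286741+1796332=6083073,  q_17=1·366241+153471=519712
→ (6083073, 519712).  Check: 6083073²=37003777123329, 137·519712²=37003777123328, difference 1.
n=2: (6083073,519712)∘(6083073,519712) = (6083073·6083073+137·519712·519712, 6083073·519712+519712·6083073) = (74007554246657,6322892069952)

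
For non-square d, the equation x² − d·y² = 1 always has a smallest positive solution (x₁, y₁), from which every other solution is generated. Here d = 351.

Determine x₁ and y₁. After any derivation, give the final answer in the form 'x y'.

√351 = [18; 1,2,1,3,2,2,2,3,1,2,1,36, …], period ℓ=12 (even) → k=11
a_0=18:  p_0=18·1+0=18,  q_0=18·0+1=1
a_1=1:  p_1=1·18+1=19,  q_1=1·1+0=1
a_2=2:  p_2=2·19+18=56,  q_2=2·1+1=3
…
a_5=2:  p_5=2·281+75=637,  q_5=2·15+4=34
a_6=2:  p_6=2·637+281=1555,  q_6=2·34+15=83
a_7=2:  p_7=2·1555+637=3747,  q_7=2·83+34=200
…
a_9=1:  p_9=1·12796+3747=16543,  q_9=1·683+200=883
a_10=2:  p_10=2·16543+12796=45882,  q_10=2·883+683=2449
a_11=1:  p_11=1·45882+16543=62425,  q_11=1·2449+883=3332
(x₁, y₁) = (62425, 3332);  62425² − 351·3332² = 1 ✓

62425 3332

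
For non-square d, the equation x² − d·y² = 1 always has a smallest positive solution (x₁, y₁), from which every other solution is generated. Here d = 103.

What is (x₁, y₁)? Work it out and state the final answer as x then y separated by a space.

d=103: √d = [10; 6,1,2,1,1,9,1,1,2,1,6,20] (ℓ=12, even), read p_11/q_11
step 0: (10, 1)  from 10·(1,0) + (0,1)
step 1: (61, 6)  from 6·(10,1) + (1,0)
step 2: (71, 7)  from 1·(61,6) + (10,1)
step 3: (203, 20)  from 2·(71,7) + (61,6)
step 4: (274, 27)  from 1·(203,20) + (71,7)
step 5: (477, 47)  from 1·(274,27) + (203,20)
step 6: (4567, 450)  from 9·(477,47) + (274,27)
…
step 8: (9611, 947)  from 1·(5044,497) + (4567,450)
step 9: (24266, 2391)  from 2·(9611,947) + (5044,497)
step 10: (33877, 3338)  from 1·(24266,2391) + (9611,947)
step 11: (227528, 22419)  from 6·(33877,3338) + (24266,2391)
fundamental: x₁=227528, y₁=22419  (since 51768990784 − 103·502611561 = 1)

227528 22419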